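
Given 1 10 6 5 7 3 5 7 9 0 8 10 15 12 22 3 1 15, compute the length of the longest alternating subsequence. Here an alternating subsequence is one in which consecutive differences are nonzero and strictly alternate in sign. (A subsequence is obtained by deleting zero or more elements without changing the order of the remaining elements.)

A longest alternating subsequence is 1, 10, 6, 7, 3, 5, 0, 15, 12, 22, 3, 15 (positions 1,2,3,5,6,7,10,13,14,15,16,18); its 11 consecutive differences strictly alternate in sign, and length 12 is optimal.

12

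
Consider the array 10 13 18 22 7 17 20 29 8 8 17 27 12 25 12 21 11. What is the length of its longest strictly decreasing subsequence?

Let dp[i] be the longest decreasing subsequence ending at position i. Then dp = [1, 1, 1, 1, 2, 2, 2, 1, 3, 3, 3, 2, 4, 3, 4, 4, 5].
The maximum is 5; one witness is 22, 20, 17, 12, 11 at positions 4,7,11,13,17.

5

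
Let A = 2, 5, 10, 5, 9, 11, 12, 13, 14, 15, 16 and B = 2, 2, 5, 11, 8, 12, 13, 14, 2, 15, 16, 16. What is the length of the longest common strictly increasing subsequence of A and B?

8

A longest common strictly increasing subsequence is 2, 5, 11, 12, 13, 14, 15, 16 (length 8); it appears in order in both A and B, and no longer such subsequence exists.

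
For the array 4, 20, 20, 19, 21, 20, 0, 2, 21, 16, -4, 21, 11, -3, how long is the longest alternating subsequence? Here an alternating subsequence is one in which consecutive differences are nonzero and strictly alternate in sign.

9

Track the best alternating length ending on an up-step vs a down-step at each position: up/down = 1/1, 2/1, 2/1, 2/3, 4/1, 4/5, 1/5, 6/5, 6/1, 6/7, 1/7, 8/1, 8/9, 8/9.
The maximum over both is 9; one such subsequence is 4, 20, 19, 21, 20, 21, 16, 21, 11.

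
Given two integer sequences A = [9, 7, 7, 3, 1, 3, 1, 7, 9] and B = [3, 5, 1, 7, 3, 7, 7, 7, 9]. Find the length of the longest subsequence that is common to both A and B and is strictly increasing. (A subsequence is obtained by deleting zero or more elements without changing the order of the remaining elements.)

4

A longest common strictly increasing subsequence is 1, 3, 7, 9 (length 4); it appears in order in both A and B, and no longer such subsequence exists.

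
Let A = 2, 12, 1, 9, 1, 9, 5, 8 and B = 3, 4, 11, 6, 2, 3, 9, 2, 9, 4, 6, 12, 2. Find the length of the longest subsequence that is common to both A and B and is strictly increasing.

2

A longest common strictly increasing subsequence is 2, 9 (length 2); it appears in order in both A and B, and no longer such subsequence exists.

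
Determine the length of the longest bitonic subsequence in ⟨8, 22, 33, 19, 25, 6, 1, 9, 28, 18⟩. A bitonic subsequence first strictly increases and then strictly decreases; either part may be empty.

One longest bitonic subsequence is 8, 22, 33, 25, 6, 1 (positions 1,2,3,5,6,7): it rises to 33 then falls. Length 6 is optimal.

6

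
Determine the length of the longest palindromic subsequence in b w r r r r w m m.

Using dp[i][j] = 2 + dp[i+1][j−1] if the ends match, else max(dp[i+1][j], dp[i][j−1]):
dp[1][9] = 6. A witness is wrrrrw at positions 2,3,4,5,6,7.

6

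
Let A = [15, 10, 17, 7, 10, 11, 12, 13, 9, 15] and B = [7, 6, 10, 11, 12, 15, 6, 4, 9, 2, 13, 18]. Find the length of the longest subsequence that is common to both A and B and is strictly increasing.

5

For each value that appears in both, track the longest common increasing run ending there.
The best achievable length is 5; one witness is 7, 10, 11, 12, 15 (A-positions 4,5,6,7,10, B-positions 1,3,4,5,6).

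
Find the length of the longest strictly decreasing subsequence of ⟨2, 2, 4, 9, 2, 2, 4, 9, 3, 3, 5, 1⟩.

4

Scanning left to right, the best length ending at each element is: 2→1, 2→1, 4→1, 9→1, 2→2, 2→2, 4→2, 9→1, 3→3, 3→3, 5→2, 1→4.
So the longest decreasing subsequence has length 4, e.g. 9, 4, 3, 1.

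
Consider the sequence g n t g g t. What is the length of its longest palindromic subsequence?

One longest palindromic subsequence is tggt (positions 3,4,5,6); it reads the same forward and backward, and the interval DP gives dp[1][6] = 4.

4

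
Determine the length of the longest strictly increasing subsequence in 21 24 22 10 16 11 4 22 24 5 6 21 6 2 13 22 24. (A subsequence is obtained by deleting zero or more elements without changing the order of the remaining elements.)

6

Let dp[i] be the longest increasing subsequence ending at position i. Then dp = [1, 2, 2, 1, 2, 2, 1, 3, 4, 2, 3, 4, 3, 1, 4, 5, 6].
The maximum is 6; one witness is 4, 5, 6, 21, 22, 24 at positions 7,10,11,12,16,17.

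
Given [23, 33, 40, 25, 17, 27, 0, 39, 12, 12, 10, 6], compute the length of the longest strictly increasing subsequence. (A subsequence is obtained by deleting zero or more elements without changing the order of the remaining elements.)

4

Let dp[i] be the longest increasing subsequence ending at position i. Then dp = [1, 2, 3, 2, 1, 3, 1, 4, 2, 2, 2, 2].
The maximum is 4; one witness is 23, 25, 27, 39 at positions 1,4,6,8.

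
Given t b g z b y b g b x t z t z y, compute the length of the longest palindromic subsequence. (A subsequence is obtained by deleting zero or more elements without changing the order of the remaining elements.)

One longest palindromic subsequence is tbgbybgbt (positions 1,2,3,5,6,7,8,9,13); it reads the same forward and backward, and the interval DP gives dp[1][15] = 9.

9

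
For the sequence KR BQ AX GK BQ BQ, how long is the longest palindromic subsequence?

3

Using dp[i][j] = 2 + dp[i+1][j−1] if the ends match, else max(dp[i+1][j], dp[i][j−1]):
dp[1][6] = 3. A witness is BQ BQ BQ at positions 2,5,6.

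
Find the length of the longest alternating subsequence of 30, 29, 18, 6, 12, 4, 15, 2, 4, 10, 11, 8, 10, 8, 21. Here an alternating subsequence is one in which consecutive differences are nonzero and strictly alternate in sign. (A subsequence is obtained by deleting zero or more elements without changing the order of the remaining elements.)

11

Track the best alternating length ending on an up-step vs a down-step at each position: up/down = 1/1, 1/2, 1/2, 1/2, 3/2, 1/4, 5/2, 1/6, 7/6, 7/6, 7/6, 7/8, 9/8, 7/10, 11/2.
The maximum over both is 11; one such subsequence is 30, 6, 12, 4, 15, 2, 10, 8, 10, 8, 21.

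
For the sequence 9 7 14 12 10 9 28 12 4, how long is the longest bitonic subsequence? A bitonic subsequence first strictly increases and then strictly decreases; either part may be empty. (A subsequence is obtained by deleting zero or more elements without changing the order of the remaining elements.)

One longest bitonic subsequence is 9, 14, 12, 10, 9, 4 (positions 1,3,4,5,6,9): it rises to 14 then falls. Length 6 is optimal.

6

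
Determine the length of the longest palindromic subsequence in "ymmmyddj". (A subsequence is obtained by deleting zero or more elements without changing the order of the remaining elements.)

5

One longest palindromic subsequence is ymmmy (positions 1,2,3,4,5); it reads the same forward and backward, and the interval DP gives dp[1][8] = 5.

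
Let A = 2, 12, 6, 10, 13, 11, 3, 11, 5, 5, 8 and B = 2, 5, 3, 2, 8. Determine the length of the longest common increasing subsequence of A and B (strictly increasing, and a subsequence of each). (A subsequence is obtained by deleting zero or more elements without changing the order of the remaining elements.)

A longest common strictly increasing subsequence is 2, 5, 8 (length 3); it appears in order in both A and B, and no longer such subsequence exists.

3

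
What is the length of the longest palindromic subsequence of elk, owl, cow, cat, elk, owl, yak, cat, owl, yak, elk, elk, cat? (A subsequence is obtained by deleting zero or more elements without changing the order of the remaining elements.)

7

One longest palindromic subsequence is cat elk yak owl yak elk cat (positions 4,5,7,9,10,12,13); it reads the same forward and backward, and the interval DP gives dp[1][13] = 7.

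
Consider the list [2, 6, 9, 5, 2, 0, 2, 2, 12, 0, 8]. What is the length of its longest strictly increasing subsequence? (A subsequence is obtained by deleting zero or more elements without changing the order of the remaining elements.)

Let dp[i] be the longest increasing subsequence ending at position i. Then dp = [1, 2, 3, 2, 1, 1, 2, 2, 4, 1, 3].
The maximum is 4; one witness is 2, 6, 9, 12 at positions 1,2,3,9.

4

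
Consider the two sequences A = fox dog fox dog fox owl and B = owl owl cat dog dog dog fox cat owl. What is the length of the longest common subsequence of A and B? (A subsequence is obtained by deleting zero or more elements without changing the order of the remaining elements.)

A longest common subsequence is dog, dog, fox, owl (length 4); the LCS DP confirms no longer common subsequence exists.

4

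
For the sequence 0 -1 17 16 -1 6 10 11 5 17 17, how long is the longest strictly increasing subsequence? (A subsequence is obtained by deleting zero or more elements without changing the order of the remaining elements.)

5

Scanning left to right, the best length ending at each element is: 0→1, -1→1, 17→2, 16→2, -1→1, 6→2, 10→3, 11→4, 5→2, 17→5, 17→5.
So the longest increasing subsequence has length 5, e.g. 0, 6, 10, 11, 17.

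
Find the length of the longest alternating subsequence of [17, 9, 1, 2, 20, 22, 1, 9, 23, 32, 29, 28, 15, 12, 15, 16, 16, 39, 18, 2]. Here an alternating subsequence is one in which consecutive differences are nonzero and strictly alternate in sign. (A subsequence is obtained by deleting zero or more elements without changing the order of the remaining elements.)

Track the best alternating length ending on an up-step vs a down-step at each position: up/down = 1/1, 1/2, 1/2, 3/2, 3/1, 3/1, 1/4, 5/4, 5/1, 5/1, 5/6, 5/6, 5/6, 5/6, 7/6, 7/6, 7/6, 7/1, 7/8, 5/8.
The maximum over both is 8; one such subsequence is 17, 1, 2, 1, 32, 29, 39, 18.

8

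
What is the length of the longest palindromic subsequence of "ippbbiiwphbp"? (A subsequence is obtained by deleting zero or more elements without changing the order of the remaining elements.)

6

One longest palindromic subsequence is pbiibp (positions 2,4,6,7,11,12); it reads the same forward and backward, and the interval DP gives dp[1][12] = 6.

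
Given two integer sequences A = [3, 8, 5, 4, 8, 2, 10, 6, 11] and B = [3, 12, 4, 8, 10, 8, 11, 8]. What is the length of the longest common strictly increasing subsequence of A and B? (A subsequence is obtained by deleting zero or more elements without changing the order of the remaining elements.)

A longest common strictly increasing subsequence is 3, 4, 8, 10, 11 (length 5); it appears in order in both A and B, and no longer such subsequence exists.

5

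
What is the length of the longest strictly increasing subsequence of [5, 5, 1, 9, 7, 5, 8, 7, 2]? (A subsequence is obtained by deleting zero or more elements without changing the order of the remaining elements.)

Scanning left to right, the best length ending at each element is: 5→1, 5→1, 1→1, 9→2, 7→2, 5→2, 8→3, 7→3, 2→2.
So the longest increasing subsequence has length 3, e.g. 5, 7, 8.

3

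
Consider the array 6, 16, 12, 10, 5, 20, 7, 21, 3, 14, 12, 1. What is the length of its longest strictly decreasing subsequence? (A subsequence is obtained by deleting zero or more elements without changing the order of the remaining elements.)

Scanning left to right, the best length ending at each element is: 6→1, 16→1, 12→2, 10→3, 5→4, 20→1, 7→4, 21→1, 3→5, 14→2, 12→3, 1→6.
So the longest decreasing subsequence has length 6, e.g. 16, 12, 10, 5, 3, 1.

6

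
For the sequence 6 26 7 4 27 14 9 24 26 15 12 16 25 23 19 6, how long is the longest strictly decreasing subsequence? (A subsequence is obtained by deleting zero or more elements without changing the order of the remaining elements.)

6

Let dp[i] be the longest decreasing subsequence ending at position i. Then dp = [1, 1, 2, 3, 1, 2, 3, 2, 2, 3, 4, 3, 3, 4, 5, 6].
The maximum is 6; one witness is 27, 26, 25, 23, 19, 6 at positions 5,9,13,14,15,16.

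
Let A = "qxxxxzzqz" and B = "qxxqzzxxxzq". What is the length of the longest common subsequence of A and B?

7

A longest common subsequence is qxxxxzq (length 7); the LCS DP confirms no longer common subsequence exists.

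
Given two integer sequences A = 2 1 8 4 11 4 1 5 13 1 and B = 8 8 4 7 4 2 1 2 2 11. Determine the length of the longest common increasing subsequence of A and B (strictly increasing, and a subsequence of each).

A longest common strictly increasing subsequence is 8, 11 (length 2); it appears in order in both A and B, and no longer such subsequence exists.

2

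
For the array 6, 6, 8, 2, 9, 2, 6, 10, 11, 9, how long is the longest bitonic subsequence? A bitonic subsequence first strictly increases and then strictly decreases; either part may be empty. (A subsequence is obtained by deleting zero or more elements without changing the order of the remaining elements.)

One longest bitonic subsequence is 6, 8, 9, 10, 11, 9 (positions 1,3,5,8,9,10): it rises to 11 then falls. Length 6 is optimal.

6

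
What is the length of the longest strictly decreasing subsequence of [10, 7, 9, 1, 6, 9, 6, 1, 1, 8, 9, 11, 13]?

4

Scanning left to right, the best length ending at each element is: 10→1, 7→2, 9→2, 1→3, 6→3, 9→2, 6→3, 1→4, 1→4, 8→3, 9→2, 11→1, 13→1.
So the longest decreasing subsequence has length 4, e.g. 10, 7, 6, 1.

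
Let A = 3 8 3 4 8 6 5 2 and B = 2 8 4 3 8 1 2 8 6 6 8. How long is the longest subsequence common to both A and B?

4

A longest common subsequence is 3, 8, 8, 6 (length 4); the LCS DP confirms no longer common subsequence exists.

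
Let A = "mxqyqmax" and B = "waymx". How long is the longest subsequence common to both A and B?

A longest common subsequence is ymx (length 3); the LCS DP confirms no longer common subsequence exists.

3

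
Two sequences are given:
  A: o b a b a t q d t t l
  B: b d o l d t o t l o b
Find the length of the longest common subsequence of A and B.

A longest common subsequence is odttl (length 5); the LCS DP confirms no longer common subsequence exists.

5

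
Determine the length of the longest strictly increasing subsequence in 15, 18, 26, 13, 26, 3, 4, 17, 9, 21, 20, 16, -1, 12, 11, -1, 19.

Let dp[i] be the longest increasing subsequence ending at position i. Then dp = [1, 2, 3, 1, 3, 1, 2, 3, 3, 4, 4, 4, 1, 4, 4, 1, 5].
The maximum is 5; one witness is 3, 4, 9, 16, 19 at positions 6,7,9,12,17.

5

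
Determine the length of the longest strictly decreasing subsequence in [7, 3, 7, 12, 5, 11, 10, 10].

Scanning left to right, the best length ending at each element is: 7→1, 3→2, 7→1, 12→1, 5→2, 11→2, 10→3, 10→3.
So the longest decreasing subsequence has length 3, e.g. 12, 11, 10.

3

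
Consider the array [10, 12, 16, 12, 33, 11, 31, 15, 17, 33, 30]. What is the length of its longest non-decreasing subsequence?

Scanning left to right, the best length ending at each element is: 10→1, 12→2, 16→3, 12→3, 33→4, 11→2, 31→4, 15→4, 17→5, 33→6, 30→6.
So the longest non-decreasing subsequence has length 6, e.g. 10, 12, 12, 15, 17, 33.

6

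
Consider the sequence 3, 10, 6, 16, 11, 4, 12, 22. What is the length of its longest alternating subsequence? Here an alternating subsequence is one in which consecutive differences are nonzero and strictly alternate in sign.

Track the best alternating length ending on an up-step vs a down-step at each position: up/down = 1/1, 2/1, 2/3, 4/1, 4/5, 2/5, 6/5, 6/1.
The maximum over both is 6; one such subsequence is 3, 10, 6, 16, 11, 12.

6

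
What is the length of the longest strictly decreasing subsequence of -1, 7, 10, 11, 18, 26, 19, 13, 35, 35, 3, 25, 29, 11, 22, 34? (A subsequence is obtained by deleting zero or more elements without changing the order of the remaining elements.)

4

Scanning left to right, the best length ending at each element is: -1→1, 7→1, 10→1, 11→1, 18→1, 26→1, 19→2, 13→3, 35→1, 35→1, 3→4, 25→2, 29→2, 11→4, 22→3, 34→2.
So the longest decreasing subsequence has length 4, e.g. 26, 19, 13, 3.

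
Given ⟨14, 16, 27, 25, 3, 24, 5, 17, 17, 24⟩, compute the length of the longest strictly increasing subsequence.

Let dp[i] be the longest increasing subsequence ending at position i. Then dp = [1, 2, 3, 3, 1, 3, 2, 3, 3, 4].
The maximum is 4; one witness is 14, 16, 17, 24 at positions 1,2,8,10.

4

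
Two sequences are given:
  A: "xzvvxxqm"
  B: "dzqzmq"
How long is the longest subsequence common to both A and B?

3

Backtracking the LCS table gives one alignment: z (A2,B2) → q (A7,B3) → m (A8,B5).
So the longest common subsequence has length 3.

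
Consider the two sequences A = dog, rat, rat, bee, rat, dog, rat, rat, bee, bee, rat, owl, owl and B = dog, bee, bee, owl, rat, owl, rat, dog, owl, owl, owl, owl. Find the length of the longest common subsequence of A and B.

6

A longest common subsequence is dog, rat, rat, dog, owl, owl (length 6); the LCS DP confirms no longer common subsequence exists.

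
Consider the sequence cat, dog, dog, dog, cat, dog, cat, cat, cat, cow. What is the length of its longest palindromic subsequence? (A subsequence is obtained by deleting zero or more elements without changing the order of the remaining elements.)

6

One longest palindromic subsequence is cat dog dog dog dog cat (positions 1,2,3,4,6,9); it reads the same forward and backward, and the interval DP gives dp[1][10] = 6.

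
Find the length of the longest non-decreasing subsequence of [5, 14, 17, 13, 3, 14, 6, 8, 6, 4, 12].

Scanning left to right, the best length ending at each element is: 5→1, 14→2, 17→3, 13→2, 3→1, 14→3, 6→2, 8→3, 6→3, 4→2, 12→4.
So the longest non-decreasing subsequence has length 4, e.g. 5, 6, 8, 12.

4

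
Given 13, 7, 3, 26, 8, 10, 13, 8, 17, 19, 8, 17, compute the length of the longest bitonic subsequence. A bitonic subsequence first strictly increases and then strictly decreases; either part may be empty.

Let inc[i] be the LIS ending at i and dec[i] the longest strictly decreasing subsequence starting at i. inc = [1, 1, 1, 2, 2, 3, 4, 2, 5, 6, 2, 5], dec = [3, 2, 1, 3, 1, 2, 2, 1, 2, 2, 1, 1].
max_i inc[i]+dec[i]−1 = 7, with one witness 7, 8, 10, 13, 17, 19, 17.

7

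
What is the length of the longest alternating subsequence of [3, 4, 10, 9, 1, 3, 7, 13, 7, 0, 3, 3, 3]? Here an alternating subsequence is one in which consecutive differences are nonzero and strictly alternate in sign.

A longest alternating subsequence is 3, 4, 1, 3, 0, 3 (positions 1,2,5,6,10,11); its 5 consecutive differences strictly alternate in sign, and length 6 is optimal.

6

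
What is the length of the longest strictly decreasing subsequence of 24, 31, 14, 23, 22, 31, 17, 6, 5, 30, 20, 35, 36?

One longest decreasing subsequence is 24, 23, 22, 17, 6, 5 (positions 1,4,5,7,8,9), of length 6; no longer one exists.

6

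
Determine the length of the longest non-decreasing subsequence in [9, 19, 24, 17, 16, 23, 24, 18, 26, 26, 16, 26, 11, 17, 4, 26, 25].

8

One longest non-decreasing subsequence is 9, 19, 24, 24, 26, 26, 26, 26 (positions 1,2,3,7,9,10,12,16), of length 8; no longer one exists.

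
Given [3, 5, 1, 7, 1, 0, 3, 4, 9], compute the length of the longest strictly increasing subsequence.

One longest increasing subsequence is 3, 5, 7, 9 (positions 1,2,4,9), of length 4; no longer one exists.

4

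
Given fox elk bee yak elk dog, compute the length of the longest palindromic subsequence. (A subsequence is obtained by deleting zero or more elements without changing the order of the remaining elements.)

3

Using dp[i][j] = 2 + dp[i+1][j−1] if the ends match, else max(dp[i+1][j], dp[i][j−1]):
dp[1][6] = 3. A witness is elk yak elk at positions 2,4,5.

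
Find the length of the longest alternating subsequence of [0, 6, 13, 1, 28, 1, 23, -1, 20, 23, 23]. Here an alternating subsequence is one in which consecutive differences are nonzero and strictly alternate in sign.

8

A longest alternating subsequence is 0, 6, 1, 28, 1, 23, -1, 20 (positions 1,2,4,5,6,7,8,9); its 7 consecutive differences strictly alternate in sign, and length 8 is optimal.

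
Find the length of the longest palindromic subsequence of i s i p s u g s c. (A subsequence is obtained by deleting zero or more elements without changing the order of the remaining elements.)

Using dp[i][j] = 2 + dp[i+1][j−1] if the ends match, else max(dp[i+1][j], dp[i][j−1]):
dp[1][9] = 3. A witness is sgs at positions 5,7,8.

3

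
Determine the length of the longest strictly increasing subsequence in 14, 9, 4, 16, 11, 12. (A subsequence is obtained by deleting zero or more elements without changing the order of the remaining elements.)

Let dp[i] be the longest increasing subsequence ending at position i. Then dp = [1, 1, 1, 2, 2, 3].
The maximum is 3; one witness is 9, 11, 12 at positions 2,5,6.

3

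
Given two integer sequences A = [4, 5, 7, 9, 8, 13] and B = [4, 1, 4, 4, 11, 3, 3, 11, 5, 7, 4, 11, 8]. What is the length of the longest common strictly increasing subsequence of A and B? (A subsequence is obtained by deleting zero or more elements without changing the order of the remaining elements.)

For each value that appears in both, track the longest common increasing run ending there.
The best achievable length is 4; one witness is 4, 5, 7, 8 (A-positions 1,2,3,5, B-positions 1,9,10,13).

4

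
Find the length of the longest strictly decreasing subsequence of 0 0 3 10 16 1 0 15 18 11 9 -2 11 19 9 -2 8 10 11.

Scanning left to right, the best length ending at each element is: 0→1, 0→1, 3→1, 10→1, 16→1, 1→2, 0→3, 15→2, 18→1, 11→3, 9→4, -2→5, 11→3, 19→1, 9→4, -2→5, 8→5, 10→4, 11→3.
So the longest decreasing subsequence has length 5, e.g. 16, 15, 11, 9, -2.

5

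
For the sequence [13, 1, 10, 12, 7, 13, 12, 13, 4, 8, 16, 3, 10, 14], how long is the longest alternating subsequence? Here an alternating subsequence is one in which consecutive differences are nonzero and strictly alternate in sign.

11

Track the best alternating length ending on an up-step vs a down-step at each position: up/down = 1/1, 1/2, 3/2, 3/2, 3/4, 5/1, 5/6, 7/1, 3/8, 9/8, 9/1, 3/10, 11/10, 11/10.
The maximum over both is 11; one such subsequence is 13, 1, 10, 7, 13, 12, 13, 4, 8, 3, 10.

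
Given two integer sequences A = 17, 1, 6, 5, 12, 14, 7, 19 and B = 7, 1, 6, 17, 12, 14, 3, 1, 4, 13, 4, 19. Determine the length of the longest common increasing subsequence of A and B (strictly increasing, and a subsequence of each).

A longest common strictly increasing subsequence is 1, 6, 12, 14, 19 (length 5); it appears in order in both A and B, and no longer such subsequence exists.

5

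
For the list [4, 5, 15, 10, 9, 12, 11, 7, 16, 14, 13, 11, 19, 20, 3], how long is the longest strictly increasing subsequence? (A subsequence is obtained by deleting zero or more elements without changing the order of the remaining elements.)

7

Scanning left to right, the best length ending at each element is: 4→1, 5→2, 15→3, 10→3, 9→3, 12→4, 11→4, 7→3, 16→5, 14→5, 13→5, 11→4, 19→6, 20→7, 3→1.
So the longest increasing subsequence has length 7, e.g. 4, 5, 10, 12, 16, 19, 20.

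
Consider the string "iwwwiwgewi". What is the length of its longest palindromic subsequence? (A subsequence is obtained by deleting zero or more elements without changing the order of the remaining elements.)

One longest palindromic subsequence is iwwiwwi (positions 1,2,4,5,6,9,10); it reads the same forward and backward, and the interval DP gives dp[1][10] = 7.

7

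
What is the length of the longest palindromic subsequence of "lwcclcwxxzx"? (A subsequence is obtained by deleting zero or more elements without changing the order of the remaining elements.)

5

One longest palindromic subsequence is wclcw (positions 2,3,5,6,7); it reads the same forward and backward, and the interval DP gives dp[1][11] = 5.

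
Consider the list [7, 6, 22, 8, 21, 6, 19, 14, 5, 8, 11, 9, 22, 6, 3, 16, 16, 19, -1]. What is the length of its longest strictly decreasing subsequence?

9

Scanning left to right, the best length ending at each element is: 7→1, 6→2, 22→1, 8→2, 21→2, 6→3, 19→3, 14→4, 5→5, 8→5, 11→5, 9→6, 22→1, 6→7, 3→8, 16→4, 16→4, 19→3, -1→9.
So the longest decreasing subsequence has length 9, e.g. 22, 21, 19, 14, 11, 9, 6, 3, -1.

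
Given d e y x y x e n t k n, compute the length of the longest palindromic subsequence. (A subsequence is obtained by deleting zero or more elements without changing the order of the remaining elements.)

One longest palindromic subsequence is exyxe (positions 2,4,5,6,7); it reads the same forward and backward, and the interval DP gives dp[1][11] = 5.

5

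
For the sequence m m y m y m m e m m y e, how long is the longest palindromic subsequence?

Using dp[i][j] = 2 + dp[i+1][j−1] if the ends match, else max(dp[i+1][j], dp[i][j−1]):
dp[1][12] = 7. A witness is ymmemmy at positions 5,6,7,8,9,10,11.

7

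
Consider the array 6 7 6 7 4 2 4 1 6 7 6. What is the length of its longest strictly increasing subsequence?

4

One longest increasing subsequence is 2, 4, 6, 7 (positions 6,7,9,10), of length 4; no longer one exists.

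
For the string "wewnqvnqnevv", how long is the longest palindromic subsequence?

7

Using dp[i][j] = 2 + dp[i+1][j−1] if the ends match, else max(dp[i+1][j], dp[i][j−1]):
dp[1][12] = 7. A witness is enqnqne at positions 2,4,5,7,8,9,10.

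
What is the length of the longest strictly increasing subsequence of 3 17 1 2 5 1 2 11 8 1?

4

Scanning left to right, the best length ending at each element is: 3→1, 17→2, 1→1, 2→2, 5→3, 1→1, 2→2, 11→4, 8→4, 1→1.
So the longest increasing subsequence has length 4, e.g. 1, 2, 5, 11.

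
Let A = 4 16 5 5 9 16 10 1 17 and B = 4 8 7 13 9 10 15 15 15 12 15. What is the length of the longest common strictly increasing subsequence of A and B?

3

A longest common strictly increasing subsequence is 4, 9, 10 (length 3); it appears in order in both A and B, and no longer such subsequence exists.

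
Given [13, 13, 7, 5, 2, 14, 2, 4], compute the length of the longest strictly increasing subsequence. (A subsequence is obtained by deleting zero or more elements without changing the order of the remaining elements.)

One longest increasing subsequence is 13, 14 (positions 1,6), of length 2; no longer one exists.

2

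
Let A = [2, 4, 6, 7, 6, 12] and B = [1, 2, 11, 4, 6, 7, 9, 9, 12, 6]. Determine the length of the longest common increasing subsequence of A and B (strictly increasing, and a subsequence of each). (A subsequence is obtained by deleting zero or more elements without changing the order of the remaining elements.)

A longest common strictly increasing subsequence is 2, 4, 6, 7, 12 (length 5); it appears in order in both A and B, and no longer such subsequence exists.

5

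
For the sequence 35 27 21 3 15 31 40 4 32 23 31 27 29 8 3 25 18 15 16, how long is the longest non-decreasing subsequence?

One longest non-decreasing subsequence is 3, 15, 23, 27, 29 (positions 4,5,10,12,13), of length 5; no longer one exists.

5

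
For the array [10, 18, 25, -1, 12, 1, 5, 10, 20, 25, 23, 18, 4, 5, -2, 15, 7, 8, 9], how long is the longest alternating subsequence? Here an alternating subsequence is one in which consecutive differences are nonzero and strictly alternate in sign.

12

A longest alternating subsequence is 10, 18, -1, 12, 1, 5, 4, 5, -2, 15, 7, 8 (positions 1,2,4,5,6,7,13,14,15,16,17,18); its 11 consecutive differences strictly alternate in sign, and length 12 is optimal.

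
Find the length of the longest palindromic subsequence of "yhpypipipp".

7

One longest palindromic subsequence is ppipipp (positions 3,5,6,7,8,9,10); it reads the same forward and backward, and the interval DP gives dp[1][10] = 7.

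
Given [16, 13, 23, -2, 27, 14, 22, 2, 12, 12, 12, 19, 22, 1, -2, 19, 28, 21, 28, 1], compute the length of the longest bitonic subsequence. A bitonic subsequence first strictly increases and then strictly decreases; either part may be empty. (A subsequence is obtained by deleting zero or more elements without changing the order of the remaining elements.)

8

Let inc[i] be the LIS ending at i and dec[i] the longest strictly decreasing subsequence starting at i. inc = [1, 1, 2, 1, 3, 2, 3, 2, 3, 3, 3, 4, 5, 2, 1, 4, 6, 5, 6, 2], dec = [5, 4, 5, 1, 5, 4, 4, 3, 3, 3, 3, 3, 3, 2, 1, 2, 3, 2, 2, 1].
max_i inc[i]+dec[i]−1 = 8, with one witness -2, 2, 12, 19, 22, 28, 21, 1.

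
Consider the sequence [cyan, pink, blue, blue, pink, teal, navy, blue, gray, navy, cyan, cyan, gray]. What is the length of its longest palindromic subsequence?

Using dp[i][j] = 2 + dp[i+1][j−1] if the ends match, else max(dp[i+1][j], dp[i][j−1]):
dp[1][13] = 6. A witness is cyan pink blue blue pink cyan at positions 1,2,3,4,5,12.

6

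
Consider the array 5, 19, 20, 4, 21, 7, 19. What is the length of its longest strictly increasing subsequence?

Let dp[i] be the longest increasing subsequence ending at position i. Then dp = [1, 2, 3, 1, 4, 2, 3].
The maximum is 4; one witness is 5, 19, 20, 21 at positions 1,2,3,5.

4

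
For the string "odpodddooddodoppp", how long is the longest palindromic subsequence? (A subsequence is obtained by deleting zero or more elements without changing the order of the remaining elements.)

Using dp[i][j] = 2 + dp[i+1][j−1] if the ends match, else max(dp[i+1][j], dp[i][j−1]):
dp[1][17] = 12. A witness is podddoodddop at positions 3,4,5,6,7,8,9,10,11,13,14,17.

12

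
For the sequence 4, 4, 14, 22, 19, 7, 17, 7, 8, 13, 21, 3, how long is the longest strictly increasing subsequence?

5

Let dp[i] be the longest increasing subsequence ending at position i. Then dp = [1, 1, 2, 3, 3, 2, 3, 2, 3, 4, 5, 1].
The maximum is 5; one witness is 4, 7, 8, 13, 21 at positions 1,6,9,10,11.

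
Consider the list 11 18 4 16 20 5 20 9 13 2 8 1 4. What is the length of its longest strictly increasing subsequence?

4

Scanning left to right, the best length ending at each element is: 11→1, 18→2, 4→1, 16→2, 20→3, 5→2, 20→3, 9→3, 13→4, 2→1, 8→3, 1→1, 4→2.
So the longest increasing subsequence has length 4, e.g. 4, 5, 9, 13.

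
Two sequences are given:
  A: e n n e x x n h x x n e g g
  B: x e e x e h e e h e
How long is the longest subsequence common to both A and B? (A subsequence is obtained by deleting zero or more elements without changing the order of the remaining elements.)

5

Backtracking the LCS table gives one alignment: e (A1,B2) → e (A4,B3) → x (A5,B4) → h (A8,B9) → e (A12,B10).
So the longest common subsequence has length 5.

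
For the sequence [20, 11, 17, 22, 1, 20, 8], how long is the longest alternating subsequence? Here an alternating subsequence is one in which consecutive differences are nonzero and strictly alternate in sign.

A longest alternating subsequence is 20, 11, 17, 1, 20, 8 (positions 1,2,3,5,6,7); its 5 consecutive differences strictly alternate in sign, and length 6 is optimal.

6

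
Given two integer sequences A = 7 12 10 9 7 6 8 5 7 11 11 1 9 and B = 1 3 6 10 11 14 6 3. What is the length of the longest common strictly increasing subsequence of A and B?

2

For each value that appears in both, track the longest common increasing run ending there.
The best achievable length is 2; one witness is 6, 11 (A-positions 6,10, B-positions 3,5).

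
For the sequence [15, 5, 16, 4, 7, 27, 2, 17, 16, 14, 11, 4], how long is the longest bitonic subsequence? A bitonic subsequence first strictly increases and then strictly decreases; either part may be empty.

8

Let inc[i] be the LIS ending at i and dec[i] the longest strictly decreasing subsequence starting at i. inc = [1, 1, 2, 1, 2, 3, 1, 3, 3, 3, 3, 2], dec = [4, 3, 4, 2, 2, 6, 1, 5, 4, 3, 2, 1].
max_i inc[i]+dec[i]−1 = 8, with one witness 15, 16, 27, 17, 16, 14, 11, 4.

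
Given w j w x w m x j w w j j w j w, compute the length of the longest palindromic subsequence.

One longest palindromic subsequence is wjwjwwjwjw (positions 1,2,3,8,9,10,12,13,14,15); it reads the same forward and backward, and the interval DP gives dp[1][15] = 10.

10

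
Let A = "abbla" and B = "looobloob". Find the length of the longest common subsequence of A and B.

2

Backtracking the LCS table gives one alignment: b (A2,B5) → b (A3,B9).
So the longest common subsequence has length 2.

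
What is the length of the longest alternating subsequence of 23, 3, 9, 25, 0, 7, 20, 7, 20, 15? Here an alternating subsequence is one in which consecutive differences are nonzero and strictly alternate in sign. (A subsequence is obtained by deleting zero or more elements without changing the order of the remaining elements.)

8

Track the best alternating length ending on an up-step vs a down-step at each position: up/down = 1/1, 1/2, 3/2, 3/1, 1/4, 5/4, 5/4, 5/6, 7/4, 7/8.
The maximum over both is 8; one such subsequence is 23, 3, 9, 0, 20, 7, 20, 15.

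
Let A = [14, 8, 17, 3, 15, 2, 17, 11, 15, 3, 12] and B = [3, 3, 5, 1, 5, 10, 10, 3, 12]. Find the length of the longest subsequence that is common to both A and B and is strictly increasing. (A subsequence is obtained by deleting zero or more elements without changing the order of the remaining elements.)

For each value that appears in both, track the longest common increasing run ending there.
The best achievable length is 2; one witness is 3, 12 (A-positions 4,11, B-positions 1,9).

2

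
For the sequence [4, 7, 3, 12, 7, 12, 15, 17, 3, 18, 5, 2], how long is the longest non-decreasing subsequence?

Let dp[i] be the longest non-decreasing subsequence ending at position i. Then dp = [1, 2, 1, 3, 3, 4, 5, 6, 2, 7, 3, 1].
The maximum is 7; one witness is 4, 7, 12, 12, 15, 17, 18 at positions 1,2,4,6,7,8,10.

7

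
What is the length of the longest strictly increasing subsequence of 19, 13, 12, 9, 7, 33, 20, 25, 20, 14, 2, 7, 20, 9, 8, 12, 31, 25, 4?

Scanning left to right, the best length ending at each element is: 19→1, 13→1, 12→1, 9→1, 7→1, 33→2, 20→2, 25→3, 20→2, 14→2, 2→1, 7→2, 20→3, 9→3, 8→3, 12→4, 31→5, 25→5, 4→2.
So the longest increasing subsequence has length 5, e.g. 2, 7, 9, 12, 31.

5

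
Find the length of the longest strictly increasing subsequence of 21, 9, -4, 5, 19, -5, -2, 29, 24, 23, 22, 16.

4

Scanning left to right, the best length ending at each element is: 21→1, 9→1, -4→1, 5→2, 19→3, -5→1, -2→2, 29→4, 24→4, 23→4, 22→4, 16→3.
So the longest increasing subsequence has length 4, e.g. -4, 5, 19, 29.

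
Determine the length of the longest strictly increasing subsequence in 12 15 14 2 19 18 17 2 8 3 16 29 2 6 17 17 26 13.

5

Scanning left to right, the best length ending at each element is: 12→1, 15→2, 14→2, 2→1, 19→3, 18→3, 17→3, 2→1, 8→2, 3→2, 16→3, 29→4, 2→1, 6→3, 17→4, 17→4, 26→5, 13→4.
So the longest increasing subsequence has length 5, e.g. 12, 15, 16, 17, 26.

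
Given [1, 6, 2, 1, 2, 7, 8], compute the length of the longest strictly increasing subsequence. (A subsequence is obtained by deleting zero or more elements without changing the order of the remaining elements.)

4

Let dp[i] be the longest increasing subsequence ending at position i. Then dp = [1, 2, 2, 1, 2, 3, 4].
The maximum is 4; one witness is 1, 6, 7, 8 at positions 1,2,6,7.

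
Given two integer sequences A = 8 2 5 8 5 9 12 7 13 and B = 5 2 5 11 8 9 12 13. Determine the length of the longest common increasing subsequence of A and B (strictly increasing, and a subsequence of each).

6

For each value that appears in both, track the longest common increasing run ending there.
The best achievable length is 6; one witness is 2, 5, 8, 9, 12, 13 (A-positions 2,3,4,6,7,9, B-positions 2,3,5,6,7,8).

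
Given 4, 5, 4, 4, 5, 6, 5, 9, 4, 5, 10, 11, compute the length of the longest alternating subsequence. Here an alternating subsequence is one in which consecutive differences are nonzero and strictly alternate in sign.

Track the best alternating length ending on an up-step vs a down-step at each position: up/down = 1/1, 2/1, 1/3, 1/3, 4/1, 4/1, 4/5, 6/1, 1/7, 8/7, 8/1, 8/1.
The maximum over both is 8; one such subsequence is 4, 5, 4, 6, 5, 9, 4, 5.

8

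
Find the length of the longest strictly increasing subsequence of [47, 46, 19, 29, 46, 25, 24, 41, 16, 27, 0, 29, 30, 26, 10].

5

Let dp[i] be the longest increasing subsequence ending at position i. Then dp = [1, 1, 1, 2, 3, 2, 2, 3, 1, 3, 1, 4, 5, 3, 2].
The maximum is 5; one witness is 19, 25, 27, 29, 30 at positions 3,6,10,12,13.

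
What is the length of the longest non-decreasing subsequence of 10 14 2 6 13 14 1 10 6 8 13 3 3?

5

Let dp[i] be the longest non-decreasing subsequence ending at position i. Then dp = [1, 2, 1, 2, 3, 4, 1, 3, 3, 4, 5, 2, 3].
The maximum is 5; one witness is 2, 6, 6, 8, 13 at positions 3,4,9,10,11.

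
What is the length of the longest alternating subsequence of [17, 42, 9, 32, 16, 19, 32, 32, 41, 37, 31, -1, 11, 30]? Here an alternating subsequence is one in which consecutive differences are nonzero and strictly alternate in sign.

Track the best alternating length ending on an up-step vs a down-step at each position: up/down = 1/1, 2/1, 1/3, 4/3, 4/5, 6/5, 6/3, 6/3, 6/3, 6/7, 6/7, 1/7, 8/7, 8/7.
The maximum over both is 8; one such subsequence is 17, 42, 9, 32, 16, 19, -1, 11.

8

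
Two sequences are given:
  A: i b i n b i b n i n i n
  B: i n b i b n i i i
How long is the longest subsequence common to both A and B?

8

Backtracking the LCS table gives one alignment: i (A3,B1) → n (A4,B2) → b (A5,B3) → i (A6,B4) → b (A7,B5) → n (A8,B6) → i (A9,B8) → i (A11,B9).
So the longest common subsequence has length 8.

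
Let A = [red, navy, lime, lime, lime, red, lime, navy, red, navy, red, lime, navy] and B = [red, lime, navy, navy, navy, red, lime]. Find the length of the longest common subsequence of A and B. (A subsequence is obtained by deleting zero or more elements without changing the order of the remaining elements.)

A longest common subsequence is red, navy, navy, navy, red, lime (length 6); the LCS DP confirms no longer common subsequence exists.

6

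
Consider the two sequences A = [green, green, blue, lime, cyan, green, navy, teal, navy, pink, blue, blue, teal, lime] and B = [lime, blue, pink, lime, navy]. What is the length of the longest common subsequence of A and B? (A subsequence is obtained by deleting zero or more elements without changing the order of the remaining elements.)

3

A longest common subsequence is blue, lime, navy (length 3); the LCS DP confirms no longer common subsequence exists.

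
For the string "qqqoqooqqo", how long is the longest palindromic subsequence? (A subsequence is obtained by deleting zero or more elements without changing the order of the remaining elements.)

7

Using dp[i][j] = 2 + dp[i+1][j−1] if the ends match, else max(dp[i+1][j], dp[i][j−1]):
dp[1][10] = 7. A witness is qqoooqq at positions 2,3,4,6,7,8,9.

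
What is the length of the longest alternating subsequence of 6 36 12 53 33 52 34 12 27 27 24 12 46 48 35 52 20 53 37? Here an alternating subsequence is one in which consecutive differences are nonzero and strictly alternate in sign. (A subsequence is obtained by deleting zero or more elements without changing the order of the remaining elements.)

A longest alternating subsequence is 6, 36, 12, 53, 33, 52, 12, 27, 24, 46, 35, 52, 20, 53, 37 (positions 1,2,3,4,5,6,8,9,11,13,15,16,17,18,19); its 14 consecutive differences strictly alternate in sign, and length 15 is optimal.

15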